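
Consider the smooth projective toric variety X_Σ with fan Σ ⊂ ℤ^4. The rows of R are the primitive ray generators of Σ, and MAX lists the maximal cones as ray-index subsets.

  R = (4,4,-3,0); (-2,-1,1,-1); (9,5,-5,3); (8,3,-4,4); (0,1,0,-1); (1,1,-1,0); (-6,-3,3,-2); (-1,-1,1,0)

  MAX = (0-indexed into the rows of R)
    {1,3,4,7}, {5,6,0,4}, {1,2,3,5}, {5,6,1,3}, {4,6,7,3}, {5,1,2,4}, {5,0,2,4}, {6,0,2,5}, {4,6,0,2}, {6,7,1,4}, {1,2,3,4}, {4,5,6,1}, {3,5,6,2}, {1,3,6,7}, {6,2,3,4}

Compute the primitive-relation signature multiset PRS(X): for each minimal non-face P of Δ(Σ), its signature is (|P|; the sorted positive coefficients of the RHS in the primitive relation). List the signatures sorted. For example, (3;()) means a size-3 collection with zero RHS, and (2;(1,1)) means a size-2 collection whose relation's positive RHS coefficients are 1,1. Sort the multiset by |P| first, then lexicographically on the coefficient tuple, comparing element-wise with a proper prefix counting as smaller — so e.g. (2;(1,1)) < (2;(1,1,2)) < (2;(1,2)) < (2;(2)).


Primitive collections (9):

  • {5,7}:  v_{5} + v_{7} = 0  →  sig = (2;())
  • {2,7}:  v_{2} + v_{7} = v_{3} + v_{4}  →  sig = (2;(1,1))
  • {0,7}:  v_{0} + v_{7} = v_{2} + v_{4} + v_{6}  →  sig = (2;(1,1,1))
  • {0,1}:  v_{0} + v_{1} = v_{4} + 2·v_{5}  →  sig = (2;(1,2))
  • {0,3}:  v_{0} + v_{3} = 2·v_{2} + v_{6}  →  sig = (2;(1,2))
  • {1,2,6}:  v_{1} + v_{2} + v_{6} = v_{5}  →  sig = (3;(1))
  • {3,4,5}:  v_{3} + v_{4} + v_{5} = v_{2}  →  sig = (3;(1))
  • {1,3,4,6}:  v_{1} + v_{3} + v_{4} + v_{6} = 0  →  sig = (4;())
  • {2,4,5,6}:  v_{2} + v_{4} + v_{5} + v_{6} = v_{0}  →  sig = (4;(1))

so the primitive-relation signature multiset is
[(2;()), (2;(1,1)), (2;(1,1,1)), (2;(1,2)), (2;(1,2)), (3;(1)), (3;(1)), (4;()), (4;(1))]


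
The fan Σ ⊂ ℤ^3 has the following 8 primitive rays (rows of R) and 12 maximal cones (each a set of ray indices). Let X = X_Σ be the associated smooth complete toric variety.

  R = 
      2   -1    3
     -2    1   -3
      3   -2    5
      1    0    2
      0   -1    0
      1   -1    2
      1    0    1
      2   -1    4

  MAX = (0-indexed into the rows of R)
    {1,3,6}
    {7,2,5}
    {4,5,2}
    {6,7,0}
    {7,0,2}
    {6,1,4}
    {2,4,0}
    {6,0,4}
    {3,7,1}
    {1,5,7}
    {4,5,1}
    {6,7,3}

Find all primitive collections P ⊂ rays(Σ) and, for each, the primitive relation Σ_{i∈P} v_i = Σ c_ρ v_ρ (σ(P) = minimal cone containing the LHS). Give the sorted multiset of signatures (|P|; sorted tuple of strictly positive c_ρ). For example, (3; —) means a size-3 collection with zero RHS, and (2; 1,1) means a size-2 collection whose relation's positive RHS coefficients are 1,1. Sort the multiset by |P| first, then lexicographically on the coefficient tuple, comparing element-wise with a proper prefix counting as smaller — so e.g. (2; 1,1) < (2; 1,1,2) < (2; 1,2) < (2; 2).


11 collections generate NE(X_Σ); each relation:

  P={0,1}:  v_{0} + v_{1} = 0  →  sig = (2; —)
  P={0,5}:  v_{0} + v_{5} = v_{2}  →  sig = (2; 1)
  P={1,2}:  v_{1} + v_{2} = v_{5}  →  sig = (2; 1)
  P={3,4}:  v_{3} + v_{4} = v_{5}  →  sig = (2; 1)
  P={3,5}:  v_{3} + v_{5} = v_{7}  →  sig = (2; 1)
  P={5,6}:  v_{5} + v_{6} = v_{0}  →  sig = (2; 1)
  P={0,3}:  v_{0} + v_{3} = v_{6} + v_{7}  →  sig = (2; 1,1)
  P={2,3}:  v_{2} + v_{3} = v_{0} + v_{7}  →  sig = (2; 1,1)
  P={2,6}:  v_{2} + v_{6} = 2·v_{0}  →  sig = (2; 2)
  P={4,7}:  v_{4} + v_{7} = 2·v_{5}  →  sig = (2; 2)
  P={1,6,7}:  v_{1} + v_{6} + v_{7} = v_{3}  →  sig = (3; 1)

Hence PRS(X_Σ) =
[(2; —), (2; 1), (2; 1), (2; 1), (2; 1), (2; 1), (2; 1,1), (2; 1,1), (2; 2), (2; 2), (3; 1)]


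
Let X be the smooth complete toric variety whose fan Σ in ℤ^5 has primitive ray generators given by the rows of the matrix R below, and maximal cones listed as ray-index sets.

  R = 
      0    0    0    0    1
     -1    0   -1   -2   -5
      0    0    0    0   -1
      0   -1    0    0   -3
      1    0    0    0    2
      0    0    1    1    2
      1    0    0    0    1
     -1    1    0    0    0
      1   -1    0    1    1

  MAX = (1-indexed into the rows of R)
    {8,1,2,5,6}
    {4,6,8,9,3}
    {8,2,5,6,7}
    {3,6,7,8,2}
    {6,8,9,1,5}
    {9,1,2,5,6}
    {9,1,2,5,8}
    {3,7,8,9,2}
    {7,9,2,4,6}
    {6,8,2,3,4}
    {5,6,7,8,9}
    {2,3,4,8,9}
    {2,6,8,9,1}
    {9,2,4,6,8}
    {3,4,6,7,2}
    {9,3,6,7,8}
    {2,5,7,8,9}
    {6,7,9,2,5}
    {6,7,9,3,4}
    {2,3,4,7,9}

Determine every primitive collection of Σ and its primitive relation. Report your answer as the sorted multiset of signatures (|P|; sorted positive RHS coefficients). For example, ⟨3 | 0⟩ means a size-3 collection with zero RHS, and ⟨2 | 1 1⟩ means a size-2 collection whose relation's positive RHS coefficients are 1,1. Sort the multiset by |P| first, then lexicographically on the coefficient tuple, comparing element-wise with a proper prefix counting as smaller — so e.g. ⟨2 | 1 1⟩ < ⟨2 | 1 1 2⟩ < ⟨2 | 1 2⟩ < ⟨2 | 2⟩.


|primitive collections| = 9. Relations:

  {1,3}:  v_{1} + v_{3} = 0  ⇒ sig = ⟨2 | 0⟩
  {1,7}:  v_{1} + v_{7} = v_{5}  ⇒ sig = ⟨2 | 1⟩
  {3,5}:  v_{3} + v_{5} = v_{7}  ⇒ sig = ⟨2 | 1⟩
  {1,4}:  v_{1} + v_{4} = v_{2} + v_{6} + v_{9}  ⇒ sig = ⟨2 | 1 1 1⟩
  {4,5}:  v_{4} + v_{5} = v_{2} + v_{6} + v_{7} + v_{9}  ⇒ sig = ⟨2 | 1 1 1 1⟩
  {4,7,8}:  v_{4} + v_{7} + v_{8} = 2·v_{3}  ⇒ sig = ⟨3 | 2⟩
  {2,3,6,9}:  v_{2} + v_{3} + v_{6} + v_{9} = v_{4}  ⇒ sig = ⟨4 | 1⟩
  {2,5,6,8,9}:  v_{2} + v_{5} + v_{6} + v_{8} + v_{9} = 0  ⇒ sig = ⟨5 | 0⟩
  {2,6,7,8,9}:  v_{2} + v_{6} + v_{7} + v_{8} + v_{9} = v_{3}  ⇒ sig = ⟨5 | 1⟩

Signatures (|P|; sorted positive RHS coefficients), sorted:
    ⟨2 | 0⟩
    ⟨2 | 1⟩
    ⟨2 | 1⟩
    ⟨2 | 1 1 1⟩
    ⟨2 | 1 1 1 1⟩
    ⟨3 | 2⟩
    ⟨4 | 1⟩
    ⟨5 | 0⟩
    ⟨5 | 1⟩


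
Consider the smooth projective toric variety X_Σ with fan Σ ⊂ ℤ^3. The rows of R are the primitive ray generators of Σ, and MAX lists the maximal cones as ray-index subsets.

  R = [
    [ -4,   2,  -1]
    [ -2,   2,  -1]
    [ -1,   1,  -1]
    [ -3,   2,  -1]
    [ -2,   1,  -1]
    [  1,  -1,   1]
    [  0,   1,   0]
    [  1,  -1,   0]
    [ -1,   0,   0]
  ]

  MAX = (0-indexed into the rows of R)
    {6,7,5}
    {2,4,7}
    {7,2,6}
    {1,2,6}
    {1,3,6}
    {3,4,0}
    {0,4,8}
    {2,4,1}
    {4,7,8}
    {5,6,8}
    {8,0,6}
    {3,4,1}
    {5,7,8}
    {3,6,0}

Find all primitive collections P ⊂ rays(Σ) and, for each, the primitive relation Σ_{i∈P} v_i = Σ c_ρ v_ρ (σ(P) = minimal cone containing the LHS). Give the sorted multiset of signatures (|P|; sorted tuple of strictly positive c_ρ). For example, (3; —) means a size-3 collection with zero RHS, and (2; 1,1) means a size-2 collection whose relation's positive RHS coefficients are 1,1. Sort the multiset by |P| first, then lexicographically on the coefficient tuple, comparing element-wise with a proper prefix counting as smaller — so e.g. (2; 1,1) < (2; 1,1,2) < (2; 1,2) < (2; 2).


The 16 primitive collections of Σ (r=9, n=3):

  • {2,5}:  v_{2} + v_{5} = 0  ⟹  sig = (2; —)
  • {1,7}:  v_{1} + v_{7} = v_{2}  ⟹  sig = (2; 1)
  • {1,8}:  v_{1} + v_{8} = v_{3}  ⟹  sig = (2; 1)
  • {2,8}:  v_{2} + v_{8} = v_{4}  ⟹  sig = (2; 1)
  • {3,7}:  v_{3} + v_{7} = v_{4}  ⟹  sig = (2; 1)
  • {3,8}:  v_{3} + v_{8} = v_{0}  ⟹  sig = (2; 1)
  • {4,5}:  v_{4} + v_{5} = v_{8}  ⟹  sig = (2; 1)
  • {4,6}:  v_{4} + v_{6} = v_{1}  ⟹  sig = (2; 1)
  • {0,2}:  v_{0} + v_{2} = v_{3} + v_{4}  ⟹  sig = (2; 1,1)
  • {0,7}:  v_{0} + v_{7} = v_{4} + v_{8}  ⟹  sig = (2; 1,1)
  • {1,5}:  v_{1} + v_{5} = v_{6} + v_{8}  ⟹  sig = (2; 1,1)
  • {2,3}:  v_{2} + v_{3} = v_{1} + v_{4}  ⟹  sig = (2; 1,1)
  • {3,5}:  v_{3} + v_{5} = v_{6} + 2·v_{8}  ⟹  sig = (2; 1,2)
  • {0,5}:  v_{0} + v_{5} = v_{6} + 3·v_{8}  ⟹  sig = (2; 1,3)
  • {0,1}:  v_{0} + v_{1} = 2·v_{3}  ⟹  sig = (2; 2)
  • {6,7,8}:  v_{6} + v_{7} + v_{8} = 0  ⟹  sig = (3; —)

so the primitive-relation signature multiset is
{ (2; —),  (2; 1) ×7,  (2; 1,1) ×4,  (2; 1,2),  (2; 1,3),  (2; 2),  (3; —) }


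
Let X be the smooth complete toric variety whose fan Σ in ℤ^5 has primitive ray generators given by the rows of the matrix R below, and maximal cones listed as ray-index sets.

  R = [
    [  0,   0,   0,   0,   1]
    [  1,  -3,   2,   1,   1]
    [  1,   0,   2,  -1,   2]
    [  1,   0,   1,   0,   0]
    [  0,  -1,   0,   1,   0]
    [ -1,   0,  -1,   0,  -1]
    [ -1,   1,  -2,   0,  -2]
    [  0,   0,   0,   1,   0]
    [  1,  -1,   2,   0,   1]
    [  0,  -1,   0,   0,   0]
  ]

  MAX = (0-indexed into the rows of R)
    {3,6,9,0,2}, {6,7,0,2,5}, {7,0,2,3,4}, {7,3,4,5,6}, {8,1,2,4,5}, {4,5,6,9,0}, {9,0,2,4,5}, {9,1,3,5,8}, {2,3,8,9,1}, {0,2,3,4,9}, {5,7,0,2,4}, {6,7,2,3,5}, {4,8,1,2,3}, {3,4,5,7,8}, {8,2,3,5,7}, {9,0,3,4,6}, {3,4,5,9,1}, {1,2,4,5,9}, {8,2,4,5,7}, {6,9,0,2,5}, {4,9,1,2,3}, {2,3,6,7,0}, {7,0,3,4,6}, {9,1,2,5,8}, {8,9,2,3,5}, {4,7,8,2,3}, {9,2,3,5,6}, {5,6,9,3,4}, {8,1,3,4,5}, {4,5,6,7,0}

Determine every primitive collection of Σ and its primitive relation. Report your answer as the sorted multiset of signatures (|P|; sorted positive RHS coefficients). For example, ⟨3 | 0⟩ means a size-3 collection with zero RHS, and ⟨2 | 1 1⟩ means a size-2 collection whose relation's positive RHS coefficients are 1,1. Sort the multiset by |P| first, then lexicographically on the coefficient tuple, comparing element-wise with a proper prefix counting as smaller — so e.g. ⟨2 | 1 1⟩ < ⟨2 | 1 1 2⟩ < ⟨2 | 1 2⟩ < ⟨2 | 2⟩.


Minimal non-faces — 11 found among 10 rays, 30 max cones:

  • {7,9}:  v_{7} + v_{9} = v_{4}  ⇒ sig = ⟨2 | 1⟩
  • {0,8}:  v_{0} + v_{8} = v_{2} + v_{4}  ⇒ sig = ⟨2 | 1 1⟩
  • {6,8}:  v_{6} + v_{8} = v_{3} + v_{5}  ⇒ sig = ⟨2 | 1 1⟩
  • {1,6}:  v_{1} + v_{6} = v_{3} + v_{4} + v_{5} + v_{9}  ⇒ sig = ⟨2 | 1 1 1 1⟩
  • {0,1}:  v_{0} + v_{1} = v_{2} + 2·v_{4} + v_{9}  ⇒ sig = ⟨2 | 1 1 2⟩
  • {1,7}:  v_{1} + v_{7} = 2·v_{4} + v_{8}  ⇒ sig = ⟨2 | 1 2⟩
  • {0,3,5}:  v_{0} + v_{3} + v_{5} = 0  ⇒ sig = ⟨3 | 0⟩
  • {2,4,6}:  v_{2} + v_{4} + v_{6} = 0  ⇒ sig = ⟨3 | 0⟩
  • {4,8,9}:  v_{4} + v_{8} + v_{9} = v_{1}  ⇒ sig = ⟨3 | 1⟩
  • {2,3,4,5}:  v_{2} + v_{3} + v_{4} + v_{5} = v_{8}  ⇒ sig = ⟨4 | 1⟩
  • {1,2,3,5}:  v_{1} + v_{2} + v_{3} + v_{5} = 2·v_{8} + v_{9}  ⇒ sig = ⟨4 | 1 2⟩

Sorted signature multiset PRS(X):
    |P|=2: 6 collections, coeffs (1), (1,1), (1,1), (1,1,1,1), (1,1,2), (1,2)
    |P|=3: 3 collections, coeffs (), (), (1)
    |P|=4: 2 collections, coeffs (1), (1,2)


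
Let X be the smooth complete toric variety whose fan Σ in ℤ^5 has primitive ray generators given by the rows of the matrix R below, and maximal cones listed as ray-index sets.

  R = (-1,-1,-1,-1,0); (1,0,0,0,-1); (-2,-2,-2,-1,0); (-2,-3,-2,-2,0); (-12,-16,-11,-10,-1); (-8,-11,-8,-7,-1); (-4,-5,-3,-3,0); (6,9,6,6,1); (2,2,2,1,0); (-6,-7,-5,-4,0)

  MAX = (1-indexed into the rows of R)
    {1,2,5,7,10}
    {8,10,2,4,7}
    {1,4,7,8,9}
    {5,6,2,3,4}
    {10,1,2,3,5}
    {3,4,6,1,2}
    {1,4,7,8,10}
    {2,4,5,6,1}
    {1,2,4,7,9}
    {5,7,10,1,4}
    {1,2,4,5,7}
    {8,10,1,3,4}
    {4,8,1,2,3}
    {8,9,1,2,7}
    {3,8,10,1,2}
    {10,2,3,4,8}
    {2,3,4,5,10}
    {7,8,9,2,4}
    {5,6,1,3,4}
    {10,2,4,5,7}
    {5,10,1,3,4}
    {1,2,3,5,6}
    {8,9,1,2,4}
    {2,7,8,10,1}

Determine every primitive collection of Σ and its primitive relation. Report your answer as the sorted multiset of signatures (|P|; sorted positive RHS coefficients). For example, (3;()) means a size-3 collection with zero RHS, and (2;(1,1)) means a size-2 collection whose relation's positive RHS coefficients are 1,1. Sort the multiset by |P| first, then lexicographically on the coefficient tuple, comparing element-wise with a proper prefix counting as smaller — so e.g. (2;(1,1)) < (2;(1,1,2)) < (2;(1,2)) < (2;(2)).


Δ(Σ) — 10 vertices, 12 min non-faces:

  {3,9}:  v_{3} + v_{9} = 0  so sig = (2;())
  {3,7}:  v_{3} + v_{7} = v_{10}  so sig = (2;(1))
  {5,8}:  v_{5} + v_{8} = v_{10}  so sig = (2;(1))
  {6,7}:  v_{6} + v_{7} = v_{5}  so sig = (2;(1))
  {6,8}:  v_{6} + v_{8} = v_{3}  so sig = (2;(1))
  {9,10}:  v_{9} + v_{10} = v_{7}  so sig = (2;(1))
  {6,10}:  v_{6} + v_{10} = v_{3} + v_{5}  so sig = (2;(1,1))
  {6,9}:  v_{6} + v_{9} = v_{1} + v_{2} + v_{4} + v_{7}  so sig = (2;(1,1,1,1))
  {5,9}:  v_{5} + v_{9} = v_{1} + v_{2} + v_{4} + 2·v_{7}  so sig = (2;(1,1,1,2))
  {1,2,4,10}:  v_{1} + v_{2} + v_{4} + v_{10} = v_{6}  so sig = (4;(1))
  {1,2,4,7,8}:  v_{1} + v_{2} + v_{4} + v_{7} + v_{8} = 0  so sig = (5;())
  {1,2,3,4,5}:  v_{1} + v_{2} + v_{3} + v_{4} + v_{5} = 2·v_{6}  so sig = (5;(2))

Hence PRS(X_Σ) =
    |P|=2: 9 collections, coeffs (), (1), (1), (1), (1), (1), (1,1), (1,1,1,1), (1,1,1,2)
    |P|=4: 1 collection, coeffs (1)
    |P|=5: 2 collections, coeffs (), (2)


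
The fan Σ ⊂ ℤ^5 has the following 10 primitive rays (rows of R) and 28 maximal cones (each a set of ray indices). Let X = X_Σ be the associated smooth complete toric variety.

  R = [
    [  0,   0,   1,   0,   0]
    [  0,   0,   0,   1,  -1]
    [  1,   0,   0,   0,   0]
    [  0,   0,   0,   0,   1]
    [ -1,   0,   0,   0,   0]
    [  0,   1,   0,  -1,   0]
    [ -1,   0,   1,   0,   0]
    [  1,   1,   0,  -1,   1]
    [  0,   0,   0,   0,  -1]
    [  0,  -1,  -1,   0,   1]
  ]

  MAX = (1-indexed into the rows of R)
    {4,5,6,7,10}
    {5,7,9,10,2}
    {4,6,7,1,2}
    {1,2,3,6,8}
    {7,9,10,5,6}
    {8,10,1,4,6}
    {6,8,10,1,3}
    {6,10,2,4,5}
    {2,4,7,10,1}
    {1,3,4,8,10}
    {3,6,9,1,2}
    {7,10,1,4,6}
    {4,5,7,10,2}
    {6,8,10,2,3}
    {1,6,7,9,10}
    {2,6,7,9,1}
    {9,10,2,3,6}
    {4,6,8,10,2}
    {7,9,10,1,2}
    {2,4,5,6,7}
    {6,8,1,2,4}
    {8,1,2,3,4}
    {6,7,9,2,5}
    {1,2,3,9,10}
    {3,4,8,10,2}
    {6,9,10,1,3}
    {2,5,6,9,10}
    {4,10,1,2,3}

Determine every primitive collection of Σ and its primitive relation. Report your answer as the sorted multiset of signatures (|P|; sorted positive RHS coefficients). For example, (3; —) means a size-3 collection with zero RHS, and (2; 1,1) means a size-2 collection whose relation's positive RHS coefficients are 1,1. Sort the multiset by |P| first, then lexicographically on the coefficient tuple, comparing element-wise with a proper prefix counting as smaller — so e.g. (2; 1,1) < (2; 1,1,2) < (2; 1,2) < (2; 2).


|primitive collections| = 11. Relations:

  • {3,5}:  v_{3} + v_{5} = 0  so sig = (2; —)
  • {4,9}:  v_{4} + v_{9} = 0  so sig = (2; —)
  • {1,5}:  v_{1} + v_{5} = v_{7}  so sig = (2; 1)
  • {3,7}:  v_{3} + v_{7} = v_{1}  so sig = (2; 1)
  • {5,8}:  v_{5} + v_{8} = v_{4} + v_{6}  so sig = (2; 1,1)
  • {8,9}:  v_{8} + v_{9} = v_{3} + v_{6}  so sig = (2; 1,1)
  • {7,8}:  v_{7} + v_{8} = v_{1} + v_{4} + v_{6}  so sig = (2; 1,1,1)
  • {3,4,6}:  v_{3} + v_{4} + v_{6} = v_{8}  so sig = (3; 1)
  • {1,2,6,10}:  v_{1} + v_{2} + v_{6} + v_{10} = 0  so sig = (4; —)
  • {2,6,7,10}:  v_{2} + v_{6} + v_{7} + v_{10} = v_{5}  so sig = (4; 1)
  • {1,2,8,10}:  v_{1} + v_{2} + v_{8} + v_{10} = v_{3} + v_{4}  so sig = (4; 1,1)

so the primitive-relation signature multiset is
    (2; —)
    (2; —)
    (2; 1)
    (2; 1)
    (2; 1,1)
    (2; 1,1)
    (2; 1,1,1)
    (3; 1)
    (4; —)
    (4; 1)
    (4; 1,1)


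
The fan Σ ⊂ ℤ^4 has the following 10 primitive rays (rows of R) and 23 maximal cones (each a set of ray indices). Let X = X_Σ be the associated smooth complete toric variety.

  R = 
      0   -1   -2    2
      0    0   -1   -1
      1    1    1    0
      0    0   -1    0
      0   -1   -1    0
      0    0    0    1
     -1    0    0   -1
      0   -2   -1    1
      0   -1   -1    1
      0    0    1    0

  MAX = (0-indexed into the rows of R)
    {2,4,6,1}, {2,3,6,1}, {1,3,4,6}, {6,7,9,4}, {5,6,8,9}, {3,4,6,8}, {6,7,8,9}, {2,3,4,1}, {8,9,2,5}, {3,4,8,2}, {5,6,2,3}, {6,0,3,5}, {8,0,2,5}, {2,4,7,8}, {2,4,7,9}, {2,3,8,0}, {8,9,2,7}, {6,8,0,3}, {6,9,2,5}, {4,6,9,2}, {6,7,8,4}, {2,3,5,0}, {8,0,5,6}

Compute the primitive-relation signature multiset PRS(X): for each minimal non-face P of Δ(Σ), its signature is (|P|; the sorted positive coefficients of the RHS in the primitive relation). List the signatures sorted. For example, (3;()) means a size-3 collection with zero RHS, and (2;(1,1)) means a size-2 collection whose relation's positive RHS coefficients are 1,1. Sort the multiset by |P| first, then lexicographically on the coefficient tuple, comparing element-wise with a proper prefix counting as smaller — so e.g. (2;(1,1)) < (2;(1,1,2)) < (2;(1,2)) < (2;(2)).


18 collections generate NE(X_Σ); each relation:

  • {3,9}:  v_{3} + v_{9} = 0  so sig = (2;())
  • {1,5}:  v_{1} + v_{5} = v_{3}  so sig = (2;(1))
  • {4,5}:  v_{4} + v_{5} = v_{8}  so sig = (2;(1))
  • {0,9}:  v_{0} + v_{9} = v_{5} + v_{8}  so sig = (2;(1,1))
  • {1,8}:  v_{1} + v_{8} = v_{3} + v_{4}  so sig = (2;(1,1))
  • {3,7}:  v_{3} + v_{7} = v_{4} + v_{8}  so sig = (2;(1,1))
  • {1,9}:  v_{1} + v_{9} = v_{2} + v_{4} + v_{6}  so sig = (2;(1,1,1))
  • {0,1}:  v_{0} + v_{1} = 2·v_{3} + v_{8}  so sig = (2;(1,2))
  • {0,4}:  v_{0} + v_{4} = v_{3} + 2·v_{8}  so sig = (2;(1,2))
  • {5,7}:  v_{5} + v_{7} = 2·v_{8} + v_{9}  so sig = (2;(1,2))
  • {1,7}:  v_{1} + v_{7} = 2·v_{4}  so sig = (2;(2))
  • {0,7}:  v_{0} + v_{7} = 3·v_{8}  so sig = (2;(3))
  • {2,6,8}:  v_{2} + v_{6} + v_{8} = 0  so sig = (3;())
  • {3,5,8}:  v_{3} + v_{5} + v_{8} = v_{0}  so sig = (3;(1))
  • {4,8,9}:  v_{4} + v_{8} + v_{9} = v_{7}  so sig = (3;(1))
  • {0,2,6}:  v_{0} + v_{2} + v_{6} = v_{3} + v_{5}  so sig = (3;(1,1))
  • {2,6,7}:  v_{2} + v_{6} + v_{7} = v_{4} + v_{9}  so sig = (3;(1,1))
  • {2,3,4,6}:  v_{2} + v_{3} + v_{4} + v_{6} = v_{1}  so sig = (4;(1))

Sorted signature multiset PRS(X):
    |P|=2: 12 collections, coeffs (), (1), (1), (1,1), (1,1), (1,1), (1,1,1), (1,2), (1,2), (1,2), (2), (3)
    |P|=3: 5 collections, coeffs (), (1), (1), (1,1), (1,1)
    |P|=4: 1 collection, coeffs (1)


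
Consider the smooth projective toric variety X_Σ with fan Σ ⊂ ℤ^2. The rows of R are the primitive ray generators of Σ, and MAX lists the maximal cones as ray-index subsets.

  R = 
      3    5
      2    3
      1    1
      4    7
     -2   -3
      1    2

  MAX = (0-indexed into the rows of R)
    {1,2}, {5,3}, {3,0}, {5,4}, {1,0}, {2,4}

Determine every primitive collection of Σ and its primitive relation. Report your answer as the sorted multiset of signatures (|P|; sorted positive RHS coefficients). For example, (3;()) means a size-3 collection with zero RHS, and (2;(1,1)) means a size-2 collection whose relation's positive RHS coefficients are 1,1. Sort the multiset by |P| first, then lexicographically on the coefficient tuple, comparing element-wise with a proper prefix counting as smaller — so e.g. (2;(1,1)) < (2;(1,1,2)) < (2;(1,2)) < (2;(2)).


The 9 primitive collections of Σ (r=6, n=2):

  • {1,4}:  v_{1} + v_{4} = 0  ⟹  sig = (2;())
  • {0,4}:  v_{0} + v_{4} = v_{5}  ⟹  sig = (2;(1))
  • {0,5}:  v_{0} + v_{5} = v_{3}  ⟹  sig = (2;(1))
  • {1,5}:  v_{1} + v_{5} = v_{0}  ⟹  sig = (2;(1))
  • {2,5}:  v_{2} + v_{5} = v_{1}  ⟹  sig = (2;(1))
  • {2,3}:  v_{2} + v_{3} = v_{0} + v_{1}  ⟹  sig = (2;(1,1))
  • {0,2}:  v_{0} + v_{2} = 2·v_{1}  ⟹  sig = (2;(2))
  • {1,3}:  v_{1} + v_{3} = 2·v_{0}  ⟹  sig = (2;(2))
  • {3,4}:  v_{3} + v_{4} = 2·v_{5}  ⟹  sig = (2;(2))

Hence PRS(X_Σ) =
    (2;())
    (2;(1))
    (2;(1))
    (2;(1))
    (2;(1))
    (2;(1,1))
    (2;(2))
    (2;(2))
    (2;(2))


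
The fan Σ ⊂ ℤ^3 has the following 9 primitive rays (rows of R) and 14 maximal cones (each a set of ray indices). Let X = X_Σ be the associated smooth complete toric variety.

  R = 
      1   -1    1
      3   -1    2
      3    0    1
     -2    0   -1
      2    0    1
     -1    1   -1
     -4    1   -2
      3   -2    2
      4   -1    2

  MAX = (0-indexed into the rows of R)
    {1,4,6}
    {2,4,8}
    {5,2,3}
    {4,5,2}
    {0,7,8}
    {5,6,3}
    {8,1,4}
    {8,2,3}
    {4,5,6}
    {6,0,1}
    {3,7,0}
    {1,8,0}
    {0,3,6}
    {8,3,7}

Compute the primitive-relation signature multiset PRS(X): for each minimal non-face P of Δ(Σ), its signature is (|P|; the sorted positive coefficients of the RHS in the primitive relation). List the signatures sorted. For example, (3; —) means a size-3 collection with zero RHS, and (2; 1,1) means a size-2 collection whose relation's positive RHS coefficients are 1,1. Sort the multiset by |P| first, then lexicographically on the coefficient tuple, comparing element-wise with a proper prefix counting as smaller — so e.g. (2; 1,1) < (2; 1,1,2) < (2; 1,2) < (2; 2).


The 16 primitive collections of Σ (r=9, n=3):

  • {0,5}:  v_{0} + v_{5} = 0 — sig = (2; —)
  • {3,4}:  v_{3} + v_{4} = 0 — sig = (2; —)
  • {6,8}:  v_{6} + v_{8} = 0 — sig = (2; —)
  • {0,2}:  v_{0} + v_{2} = v_{8} — sig = (2; 1)
  • {0,4}:  v_{0} + v_{4} = v_{1} — sig = (2; 1)
  • {1,3}:  v_{1} + v_{3} = v_{0} — sig = (2; 1)
  • {1,5}:  v_{1} + v_{5} = v_{4} — sig = (2; 1)
  • {2,6}:  v_{2} + v_{6} = v_{5} — sig = (2; 1)
  • {5,8}:  v_{5} + v_{8} = v_{2} — sig = (2; 1)
  • {1,2}:  v_{1} + v_{2} = v_{4} + v_{8} — sig = (2; 1,1)
  • {4,7}:  v_{4} + v_{7} = v_{0} + v_{8} — sig = (2; 1,1)
  • {5,7}:  v_{5} + v_{7} = v_{3} + v_{8} — sig = (2; 1,1)
  • {6,7}:  v_{6} + v_{7} = v_{0} + v_{3} — sig = (2; 1,1)
  • {1,7}:  v_{1} + v_{7} = 2·v_{0} + v_{8} — sig = (2; 1,2)
  • {2,7}:  v_{2} + v_{7} = v_{3} + 2·v_{8} — sig = (2; 1,2)
  • {0,3,8}:  v_{0} + v_{3} + v_{8} = v_{7} — sig = (3; 1)

so the primitive-relation signature multiset is
[(2; —), (2; —), (2; —), (2; 1), (2; 1), (2; 1), (2; 1), (2; 1), (2; 1), (2; 1,1), (2; 1,1), (2; 1,1), (2; 1,1), (2; 1,2), (2; 1,2), (3; 1)]


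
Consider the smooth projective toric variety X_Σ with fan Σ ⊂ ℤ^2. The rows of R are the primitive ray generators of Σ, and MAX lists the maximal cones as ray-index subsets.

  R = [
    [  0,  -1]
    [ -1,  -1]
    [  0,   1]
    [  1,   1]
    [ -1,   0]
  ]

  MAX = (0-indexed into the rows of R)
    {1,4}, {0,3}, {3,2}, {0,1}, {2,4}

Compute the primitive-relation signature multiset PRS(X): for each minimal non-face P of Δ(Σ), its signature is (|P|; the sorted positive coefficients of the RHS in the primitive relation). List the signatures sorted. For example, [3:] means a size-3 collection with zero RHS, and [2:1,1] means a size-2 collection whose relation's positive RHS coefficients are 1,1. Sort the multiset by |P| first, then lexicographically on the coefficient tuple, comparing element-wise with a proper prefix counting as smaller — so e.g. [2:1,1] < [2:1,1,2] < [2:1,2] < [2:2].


Δ(Σ) — 5 vertices, 5 min non-faces:

  {0,2}:  v_{0} + v_{2} = 0 — sig = [2:]
  {1,3}:  v_{1} + v_{3} = 0 — sig = [2:]
  {0,4}:  v_{0} + v_{4} = v_{1} — sig = [2:1]
  {1,2}:  v_{1} + v_{2} = v_{4} — sig = [2:1]
  {3,4}:  v_{3} + v_{4} = v_{2} — sig = [2:1]

Hence PRS(X_Σ) =
    [2:]
    [2:]
    [2:1]
    [2:1]
    [2:1]


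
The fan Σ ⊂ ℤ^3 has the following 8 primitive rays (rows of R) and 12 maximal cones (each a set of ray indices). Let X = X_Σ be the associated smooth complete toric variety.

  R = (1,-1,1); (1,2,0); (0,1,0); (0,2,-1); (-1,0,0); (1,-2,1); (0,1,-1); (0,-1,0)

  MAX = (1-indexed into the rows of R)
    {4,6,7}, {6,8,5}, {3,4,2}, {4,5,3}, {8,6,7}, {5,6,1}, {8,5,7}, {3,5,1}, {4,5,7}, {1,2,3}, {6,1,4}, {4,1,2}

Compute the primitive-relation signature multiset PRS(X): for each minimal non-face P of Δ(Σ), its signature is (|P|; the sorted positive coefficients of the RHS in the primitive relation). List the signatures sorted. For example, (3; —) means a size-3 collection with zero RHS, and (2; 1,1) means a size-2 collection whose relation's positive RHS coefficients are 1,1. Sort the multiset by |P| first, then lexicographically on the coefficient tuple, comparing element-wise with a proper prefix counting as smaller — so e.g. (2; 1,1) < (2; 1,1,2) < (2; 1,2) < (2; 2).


|primitive collections| = 14. Relations:

  • {3,8}:  v_{3} + v_{8} = 0  →  sig = (2; —)
  • {1,8}:  v_{1} + v_{8} = v_{6}  →  sig = (2; 1)
  • {3,6}:  v_{3} + v_{6} = v_{1}  →  sig = (2; 1)
  • {3,7}:  v_{3} + v_{7} = v_{4}  →  sig = (2; 1)
  • {4,8}:  v_{4} + v_{8} = v_{7}  →  sig = (2; 1)
  • {1,7}:  v_{1} + v_{7} = v_{4} + v_{6}  →  sig = (2; 1,1)
  • {2,8}:  v_{2} + v_{8} = v_{1} + v_{4}  →  sig = (2; 1,1)
  • {2,6}:  v_{2} + v_{6} = 2·v_{1} + v_{4}  →  sig = (2; 1,2)
  • {2,7}:  v_{2} + v_{7} = v_{1} + 2·v_{4}  →  sig = (2; 1,2)
  • {2,5}:  v_{2} + v_{5} = 2·v_{3}  →  sig = (2; 2)
  • {4,5,6}:  v_{4} + v_{5} + v_{6} = 0  →  sig = (3; —)
  • {1,3,4}:  v_{1} + v_{3} + v_{4} = v_{2}  →  sig = (3; 1)
  • {1,4,5}:  v_{1} + v_{4} + v_{5} = v_{3}  →  sig = (3; 1)
  • {5,6,7}:  v_{5} + v_{6} + v_{7} = v_{8}  →  sig = (3; 1)

Hence PRS(X_Σ) =
{ (2; —),  (2; 1) ×4,  (2; 1,1) ×2,  (2; 1,2) ×2,  (2; 2),  (3; —),  (3; 1) ×3 }


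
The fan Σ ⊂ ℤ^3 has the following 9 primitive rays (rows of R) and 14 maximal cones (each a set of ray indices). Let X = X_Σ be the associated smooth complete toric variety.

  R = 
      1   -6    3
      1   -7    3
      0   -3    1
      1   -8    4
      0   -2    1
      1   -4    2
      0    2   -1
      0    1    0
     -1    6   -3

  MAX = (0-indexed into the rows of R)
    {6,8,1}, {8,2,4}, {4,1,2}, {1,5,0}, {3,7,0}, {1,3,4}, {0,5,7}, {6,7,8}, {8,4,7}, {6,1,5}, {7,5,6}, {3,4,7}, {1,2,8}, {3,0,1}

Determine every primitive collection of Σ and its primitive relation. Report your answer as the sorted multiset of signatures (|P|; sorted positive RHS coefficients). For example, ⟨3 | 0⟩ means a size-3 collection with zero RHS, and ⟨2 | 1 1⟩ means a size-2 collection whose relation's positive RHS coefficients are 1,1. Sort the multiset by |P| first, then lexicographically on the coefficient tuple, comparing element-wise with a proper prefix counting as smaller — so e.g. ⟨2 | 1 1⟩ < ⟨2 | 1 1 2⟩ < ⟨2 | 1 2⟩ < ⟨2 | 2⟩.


16 collections generate NE(X_Σ); each relation:

  • {0,8}:  v_{0} + v_{8} = 0  ⟹  sig = ⟨2 | 0⟩
  • {4,6}:  v_{4} + v_{6} = 0  ⟹  sig = ⟨2 | 0⟩
  • {0,4}:  v_{0} + v_{4} = v_{3}  ⟹  sig = ⟨2 | 1⟩
  • {0,6}:  v_{0} + v_{6} = v_{5}  ⟹  sig = ⟨2 | 1⟩
  • {1,7}:  v_{1} + v_{7} = v_{0}  ⟹  sig = ⟨2 | 1⟩
  • {2,5}:  v_{2} + v_{5} = v_{1}  ⟹  sig = ⟨2 | 1⟩
  • {2,7}:  v_{2} + v_{7} = v_{4}  ⟹  sig = ⟨2 | 1⟩
  • {3,6}:  v_{3} + v_{6} = v_{0}  ⟹  sig = ⟨2 | 1⟩
  • {3,8}:  v_{3} + v_{8} = v_{4}  ⟹  sig = ⟨2 | 1⟩
  • {4,5}:  v_{4} + v_{5} = v_{0}  ⟹  sig = ⟨2 | 1⟩
  • {5,8}:  v_{5} + v_{8} = v_{6}  ⟹  sig = ⟨2 | 1⟩
  • {0,2}:  v_{0} + v_{2} = v_{1} + v_{4}  ⟹  sig = ⟨2 | 1 1⟩
  • {2,6}:  v_{2} + v_{6} = v_{1} + v_{8}  ⟹  sig = ⟨2 | 1 1⟩
  • {2,3}:  v_{2} + v_{3} = v_{1} + 2·v_{4}  ⟹  sig = ⟨2 | 1 2⟩
  • {3,5}:  v_{3} + v_{5} = 2·v_{0}  ⟹  sig = ⟨2 | 2⟩
  • {1,4,8}:  v_{1} + v_{4} + v_{8} = v_{2}  ⟹  sig = ⟨3 | 1⟩

Signatures (|P|; sorted positive RHS coefficients), sorted:
[⟨2 | 0⟩, ⟨2 | 0⟩, ⟨2 | 1⟩, ⟨2 | 1⟩, ⟨2 | 1⟩, ⟨2 | 1⟩, ⟨2 | 1⟩, ⟨2 | 1⟩, ⟨2 | 1⟩, ⟨2 | 1⟩, ⟨2 | 1⟩, ⟨2 | 1 1⟩, ⟨2 | 1 1⟩, ⟨2 | 1 2⟩, ⟨2 | 2⟩, ⟨3 | 1⟩]


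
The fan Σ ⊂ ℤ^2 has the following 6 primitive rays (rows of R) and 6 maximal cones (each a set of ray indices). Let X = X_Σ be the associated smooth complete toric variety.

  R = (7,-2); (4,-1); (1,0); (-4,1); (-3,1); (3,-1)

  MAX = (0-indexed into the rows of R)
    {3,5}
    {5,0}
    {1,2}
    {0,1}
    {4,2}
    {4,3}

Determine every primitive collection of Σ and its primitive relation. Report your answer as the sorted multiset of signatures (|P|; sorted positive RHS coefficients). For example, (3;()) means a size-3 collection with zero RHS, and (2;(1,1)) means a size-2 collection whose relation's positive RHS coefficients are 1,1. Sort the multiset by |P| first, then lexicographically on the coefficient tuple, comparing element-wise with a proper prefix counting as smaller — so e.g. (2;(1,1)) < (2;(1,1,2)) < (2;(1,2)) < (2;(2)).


Σ has 9 primitive collections:

  {1,3}:  v_{1} + v_{3} = 0  ⟹  sig = (2;())
  {4,5}:  v_{4} + v_{5} = 0  ⟹  sig = (2;())
  {0,3}:  v_{0} + v_{3} = v_{5}  ⟹  sig = (2;(1))
  {0,4}:  v_{0} + v_{4} = v_{1}  ⟹  sig = (2;(1))
  {1,4}:  v_{1} + v_{4} = v_{2}  ⟹  sig = (2;(1))
  {1,5}:  v_{1} + v_{5} = v_{0}  ⟹  sig = (2;(1))
  {2,3}:  v_{2} + v_{3} = v_{4}  ⟹  sig = (2;(1))
  {2,5}:  v_{2} + v_{5} = v_{1}  ⟹  sig = (2;(1))
  {0,2}:  v_{0} + v_{2} = 2·v_{1}  ⟹  sig = (2;(2))

Hence PRS(X_Σ) =
    |P|=2: 9 collections, coeffs (), (), (1), (1), (1), (1), (1), (1), (2)


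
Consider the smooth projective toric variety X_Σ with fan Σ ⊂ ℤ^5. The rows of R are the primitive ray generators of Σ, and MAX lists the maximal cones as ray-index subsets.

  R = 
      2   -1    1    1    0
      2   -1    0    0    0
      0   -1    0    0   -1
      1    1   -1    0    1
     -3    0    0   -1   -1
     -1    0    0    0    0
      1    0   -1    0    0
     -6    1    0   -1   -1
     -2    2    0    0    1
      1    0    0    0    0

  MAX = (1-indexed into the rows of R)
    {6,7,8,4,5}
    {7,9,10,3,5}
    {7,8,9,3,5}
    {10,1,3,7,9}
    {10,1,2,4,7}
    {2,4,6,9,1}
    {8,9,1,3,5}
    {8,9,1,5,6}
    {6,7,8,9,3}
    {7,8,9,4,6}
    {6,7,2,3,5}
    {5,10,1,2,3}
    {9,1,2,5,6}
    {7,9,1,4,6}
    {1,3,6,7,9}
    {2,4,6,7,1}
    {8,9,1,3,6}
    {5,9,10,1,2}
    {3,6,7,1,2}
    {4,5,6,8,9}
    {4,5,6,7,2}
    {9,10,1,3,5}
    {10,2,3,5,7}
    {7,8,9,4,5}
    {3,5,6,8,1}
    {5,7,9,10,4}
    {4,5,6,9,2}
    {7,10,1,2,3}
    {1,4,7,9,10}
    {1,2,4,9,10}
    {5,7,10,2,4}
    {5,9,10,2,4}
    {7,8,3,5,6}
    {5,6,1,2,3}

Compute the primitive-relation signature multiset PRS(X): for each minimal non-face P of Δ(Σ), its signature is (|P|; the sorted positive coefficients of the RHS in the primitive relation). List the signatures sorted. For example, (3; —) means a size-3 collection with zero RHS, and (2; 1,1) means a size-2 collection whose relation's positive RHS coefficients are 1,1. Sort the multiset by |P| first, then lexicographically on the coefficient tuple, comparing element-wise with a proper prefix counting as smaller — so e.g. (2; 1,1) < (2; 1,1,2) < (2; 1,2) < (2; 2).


12 minimal non-faces of Δ(Σ) (on 10 rays):

  • {6,10}:  v_{6} + v_{10} = 0  →  sig = (2; —)
  • {3,4}:  v_{3} + v_{4} = v_{7}  →  sig = (2; 1)
  • {2,8}:  v_{2} + v_{8} = v_{5} + v_{6}  →  sig = (2; 1,1)
  • {8,10}:  v_{8} + v_{10} = v_{3} + v_{5} + v_{9}  →  sig = (2; 1,1,1)
  • {1,4,5}:  v_{1} + v_{4} + v_{5} = 0  →  sig = (3; —)
  • {2,3,9}:  v_{2} + v_{3} + v_{9} = 0  →  sig = (3; —)
  • {1,5,7}:  v_{1} + v_{5} + v_{7} = v_{3}  →  sig = (3; 1)
  • {2,7,9}:  v_{2} + v_{7} + v_{9} = v_{4}  →  sig = (3; 1)
  • {1,4,8}:  v_{1} + v_{4} + v_{8} = v_{3} + v_{6} + v_{9}  →  sig = (3; 1,1,1)
  • {1,7,8}:  v_{1} + v_{7} + v_{8} = 2·v_{3} + v_{6} + v_{9}  →  sig = (3; 1,1,2)
  • {3,5,6,9}:  v_{3} + v_{5} + v_{6} + v_{9} = v_{8}  →  sig = (4; 1)
  • {5,6,7,9}:  v_{5} + v_{6} + v_{7} + v_{9} = v_{4} + v_{8}  →  sig = (4; 1,1)

so the primitive-relation signature multiset is
    (2; —)
    (2; 1)
    (2; 1,1)
    (2; 1,1,1)
    (3; —)
    (3; —)
    (3; 1)
    (3; 1)
    (3; 1,1,1)
    (3; 1,1,2)
    (4; 1)
    (4; 1,1)


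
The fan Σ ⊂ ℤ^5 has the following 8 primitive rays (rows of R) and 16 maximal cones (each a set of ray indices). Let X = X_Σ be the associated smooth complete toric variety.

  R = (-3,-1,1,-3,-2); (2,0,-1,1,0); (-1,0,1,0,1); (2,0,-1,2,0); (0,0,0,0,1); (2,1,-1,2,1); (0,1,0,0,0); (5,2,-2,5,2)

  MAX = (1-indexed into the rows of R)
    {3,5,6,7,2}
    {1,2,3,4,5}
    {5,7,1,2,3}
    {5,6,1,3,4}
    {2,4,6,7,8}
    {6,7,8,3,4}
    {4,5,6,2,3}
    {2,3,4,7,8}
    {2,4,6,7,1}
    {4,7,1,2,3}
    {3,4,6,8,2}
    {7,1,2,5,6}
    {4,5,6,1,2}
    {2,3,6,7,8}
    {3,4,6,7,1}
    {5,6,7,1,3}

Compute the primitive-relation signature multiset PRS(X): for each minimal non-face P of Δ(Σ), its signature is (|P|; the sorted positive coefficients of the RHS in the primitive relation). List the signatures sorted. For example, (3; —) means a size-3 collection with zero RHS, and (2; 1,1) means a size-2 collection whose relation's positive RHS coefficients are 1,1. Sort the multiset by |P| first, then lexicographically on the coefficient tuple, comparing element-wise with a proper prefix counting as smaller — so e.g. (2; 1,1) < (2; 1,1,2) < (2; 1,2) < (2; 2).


5 collections generate NE(X_Σ); each relation:

  P={1,8}:  v_{1} + v_{8} = v_{4} + v_{7} ; sig = (2; 1,1)
  P={5,8}:  v_{5} + v_{8} = v_{2} + v_{3} + 2·v_{6} ; sig = (2; 1,1,2)
  P={4,5,7}:  v_{4} + v_{5} + v_{7} = v_{6} ; sig = (3; 1)
  P={1,2,3,6}:  v_{1} + v_{2} + v_{3} + v_{6} = 0 ; sig = (4; —)
  P={2,3,4,6,7}:  v_{2} + v_{3} + v_{4} + v_{6} + v_{7} = v_{8} ; sig = (5; 1)

Sorted signature multiset PRS(X):
[(2; 1,1), (2; 1,1,2), (3; 1), (4; —), (5; 1)]


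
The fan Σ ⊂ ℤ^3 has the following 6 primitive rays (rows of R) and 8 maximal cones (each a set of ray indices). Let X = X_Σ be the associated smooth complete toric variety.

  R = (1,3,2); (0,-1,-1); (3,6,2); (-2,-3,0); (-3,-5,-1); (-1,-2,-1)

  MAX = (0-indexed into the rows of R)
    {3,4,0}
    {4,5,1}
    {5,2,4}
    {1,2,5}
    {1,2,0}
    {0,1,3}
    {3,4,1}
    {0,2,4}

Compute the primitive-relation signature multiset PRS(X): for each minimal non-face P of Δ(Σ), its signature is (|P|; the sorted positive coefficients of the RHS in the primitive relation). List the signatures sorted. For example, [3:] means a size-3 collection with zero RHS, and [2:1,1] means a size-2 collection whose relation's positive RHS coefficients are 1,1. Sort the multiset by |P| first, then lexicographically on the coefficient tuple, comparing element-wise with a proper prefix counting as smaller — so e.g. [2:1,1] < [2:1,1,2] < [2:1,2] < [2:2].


The 5 primitive collections of Σ (r=6, n=3):

  P = {2,3}:  v_{2} + v_{3} = v_{0} ; sig = [2:1]
  P = {3,5}:  v_{3} + v_{5} = v_{4} ; sig = [2:1]
  P = {0,5}:  v_{0} + v_{5} = v_{2} + v_{4} ; sig = [2:1,1]
  P = {1,2,4}:  v_{1} + v_{2} + v_{4} = 0 ; sig = [3:]
  P = {0,1,4}:  v_{0} + v_{1} + v_{4} = v_{3} ; sig = [3:1]

so the primitive-relation signature multiset is
{ [2:1] ×2,  [2:1,1],  [3:],  [3:1] }


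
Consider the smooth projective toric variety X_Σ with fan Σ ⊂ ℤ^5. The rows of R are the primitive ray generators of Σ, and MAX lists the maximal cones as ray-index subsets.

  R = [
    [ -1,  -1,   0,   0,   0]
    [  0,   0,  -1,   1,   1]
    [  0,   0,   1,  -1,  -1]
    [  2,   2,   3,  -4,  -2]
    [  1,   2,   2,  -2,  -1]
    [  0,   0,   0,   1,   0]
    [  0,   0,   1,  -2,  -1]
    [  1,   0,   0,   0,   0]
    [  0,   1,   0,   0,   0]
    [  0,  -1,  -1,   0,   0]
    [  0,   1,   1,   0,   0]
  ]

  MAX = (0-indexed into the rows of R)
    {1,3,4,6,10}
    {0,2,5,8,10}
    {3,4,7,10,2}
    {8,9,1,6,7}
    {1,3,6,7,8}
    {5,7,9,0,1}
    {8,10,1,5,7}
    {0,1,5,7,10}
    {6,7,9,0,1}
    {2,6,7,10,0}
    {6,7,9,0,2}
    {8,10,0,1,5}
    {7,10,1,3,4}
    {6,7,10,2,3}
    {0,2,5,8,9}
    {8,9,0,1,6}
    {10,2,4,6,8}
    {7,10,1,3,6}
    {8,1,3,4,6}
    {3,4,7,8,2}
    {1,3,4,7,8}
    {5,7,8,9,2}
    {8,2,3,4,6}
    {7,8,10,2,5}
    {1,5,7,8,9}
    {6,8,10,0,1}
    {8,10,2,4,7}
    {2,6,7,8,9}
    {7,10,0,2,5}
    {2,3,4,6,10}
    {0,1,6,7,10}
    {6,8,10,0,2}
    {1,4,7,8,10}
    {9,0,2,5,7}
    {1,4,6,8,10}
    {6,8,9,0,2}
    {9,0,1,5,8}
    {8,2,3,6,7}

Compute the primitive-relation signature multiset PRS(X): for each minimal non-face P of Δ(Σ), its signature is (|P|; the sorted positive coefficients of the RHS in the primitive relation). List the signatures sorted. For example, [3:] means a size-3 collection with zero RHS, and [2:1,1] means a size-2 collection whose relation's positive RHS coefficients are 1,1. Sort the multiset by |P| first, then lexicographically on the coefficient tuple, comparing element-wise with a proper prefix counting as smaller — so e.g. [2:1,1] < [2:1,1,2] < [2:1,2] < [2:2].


13 minimal non-faces of Δ(Σ) (on 11 rays):

  P={1,2}:  v_{1} + v_{2} = 0  →  sig = [2:]
  P={9,10}:  v_{9} + v_{10} = 0  →  sig = [2:]
  P={5,6}:  v_{5} + v_{6} = v_{2}  →  sig = [2:1]
  P={0,4}:  v_{0} + v_{4} = v_{6} + v_{10}  →  sig = [2:1,1]
  P={3,5}:  v_{3} + v_{5} = v_{2} + v_{4} + v_{7}  →  sig = [2:1,1,1]
  P={4,9}:  v_{4} + v_{9} = v_{6} + v_{7} + v_{8}  →  sig = [2:1,1,1]
  P={4,5}:  v_{4} + v_{5} = v_{2} + v_{7} + v_{8} + v_{10}  →  sig = [2:1,1,1,1]
  P={0,3}:  v_{0} + v_{3} = 2·v_{6} + v_{7} + v_{10}  →  sig = [2:1,1,2]
  P={3,9}:  v_{3} + v_{9} = 2·v_{6} + 2·v_{7} + v_{8}  →  sig = [2:1,2,2]
  P={0,7,8}:  v_{0} + v_{7} + v_{8} = 0  →  sig = [3:]
  P={4,6,7}:  v_{4} + v_{6} + v_{7} = v_{3}  →  sig = [3:1]
  P={3,8,10}:  v_{3} + v_{8} + v_{10} = 2·v_{4}  →  sig = [3:2]
  P={6,7,8,10}:  v_{6} + v_{7} + v_{8} + v_{10} = v_{4}  →  sig = [4:1]

Sorted signature multiset PRS(X):
    |P|=2: 9 collections, coeffs (), (), (1), (1,1), (1,1,1), (1,1,1), (1,1,1,1), (1,1,2), (1,2,2)
    |P|=3: 3 collections, coeffs (), (1), (2)
    |P|=4: 1 collection, coeffs (1)


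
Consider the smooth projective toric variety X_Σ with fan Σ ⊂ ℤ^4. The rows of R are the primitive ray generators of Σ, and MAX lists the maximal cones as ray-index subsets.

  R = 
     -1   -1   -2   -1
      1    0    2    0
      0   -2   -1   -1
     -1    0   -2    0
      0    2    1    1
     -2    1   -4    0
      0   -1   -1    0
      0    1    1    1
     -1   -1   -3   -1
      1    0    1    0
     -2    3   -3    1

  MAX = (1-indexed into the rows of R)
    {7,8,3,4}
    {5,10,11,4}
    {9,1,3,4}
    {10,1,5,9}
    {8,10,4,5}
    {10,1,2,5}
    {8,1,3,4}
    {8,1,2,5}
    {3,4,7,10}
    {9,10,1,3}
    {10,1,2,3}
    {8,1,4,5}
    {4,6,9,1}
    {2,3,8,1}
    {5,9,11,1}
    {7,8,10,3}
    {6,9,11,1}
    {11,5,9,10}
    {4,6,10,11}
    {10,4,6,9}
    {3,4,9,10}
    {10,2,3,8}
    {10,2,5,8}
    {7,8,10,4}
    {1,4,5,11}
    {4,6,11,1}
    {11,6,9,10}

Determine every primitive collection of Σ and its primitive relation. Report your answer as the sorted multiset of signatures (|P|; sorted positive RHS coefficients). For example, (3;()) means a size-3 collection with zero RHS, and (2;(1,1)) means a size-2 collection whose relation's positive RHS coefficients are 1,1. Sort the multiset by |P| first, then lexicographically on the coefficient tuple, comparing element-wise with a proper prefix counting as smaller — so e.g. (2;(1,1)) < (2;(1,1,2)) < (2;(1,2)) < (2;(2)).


The 24 primitive collections of Σ (r=11, n=4):

  P={2,4}:  v_{2} + v_{4} = 0 — sig = (2;())
  P={3,5}:  v_{3} + v_{5} = 0 — sig = (2;())
  P={3,11}:  v_{3} + v_{11} = v_{6} — sig = (2;(1))
  P={5,6}:  v_{5} + v_{6} = v_{11} — sig = (2;(1))
  P={8,9}:  v_{8} + v_{9} = v_{4} — sig = (2;(1))
  P={1,7}:  v_{1} + v_{7} = v_{3} + v_{4} — sig = (2;(1,1))
  P={2,6}:  v_{2} + v_{6} = v_{5} + v_{9} — sig = (2;(1,1))
  P={2,9}:  v_{2} + v_{9} = v_{1} + v_{10} — sig = (2;(1,1))
  P={3,6}:  v_{3} + v_{6} = v_{4} + v_{9} — sig = (2;(1,1))
  P={2,7}:  v_{2} + v_{7} = v_{3} + v_{8} + v_{10} — sig = (2;(1,1,1))
  P={5,7}:  v_{5} + v_{7} = v_{4} + v_{8} + v_{10} — sig = (2;(1,1,1))
  P={7,9}:  v_{7} + v_{9} = v_{3} + 2·v_{4} + v_{10} — sig = (2;(1,1,2))
  P={7,11}:  v_{7} + v_{11} = 3·v_{4} + v_{5} + v_{10} — sig = (2;(1,1,3))
  P={2,11}:  v_{2} + v_{11} = 2·v_{5} + v_{9} — sig = (2;(1,2))
  P={6,8}:  v_{6} + v_{8} = 2·v_{4} + v_{5} — sig = (2;(1,2))
  P={6,7}:  v_{6} + v_{7} = 3·v_{4} + v_{10} — sig = (2;(1,3))
  P={8,11}:  v_{8} + v_{11} = 2·v_{4} + 2·v_{5} — sig = (2;(2,2))
  P={1,8,10}:  v_{1} + v_{8} + v_{10} = 0 — sig = (3;())
  P={1,4,10}:  v_{1} + v_{4} + v_{10} = v_{9} — sig = (3;(1))
  P={4,5,9}:  v_{4} + v_{5} + v_{9} = v_{6} — sig = (3;(1))
  P={1,6,10}:  v_{1} + v_{6} + v_{10} = v_{5} + 2·v_{9} — sig = (3;(1,2))
  P={4,9,11}:  v_{4} + v_{9} + v_{11} = 2·v_{6} — sig = (3;(2))
  P={1,10,11}:  v_{1} + v_{10} + v_{11} = 2·v_{5} + 2·v_{9} — sig = (3;(2,2))
  P={3,4,8,10}:  v_{3} + v_{4} + v_{8} + v_{10} = v_{7} — sig = (4;(1))

Hence PRS(X_Σ) =
    (2;())
    (2;())
    (2;(1))
    (2;(1))
    (2;(1))
    (2;(1,1))
    (2;(1,1))
    (2;(1,1))
    (2;(1,1))
    (2;(1,1,1))
    (2;(1,1,1))
    (2;(1,1,2))
    (2;(1,1,3))
    (2;(1,2))
    (2;(1,2))
    (2;(1,3))
    (2;(2,2))
    (3;())
    (3;(1))
    (3;(1))
    (3;(1,2))
    (3;(2))
    (3;(2,2))
    (4;(1))
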